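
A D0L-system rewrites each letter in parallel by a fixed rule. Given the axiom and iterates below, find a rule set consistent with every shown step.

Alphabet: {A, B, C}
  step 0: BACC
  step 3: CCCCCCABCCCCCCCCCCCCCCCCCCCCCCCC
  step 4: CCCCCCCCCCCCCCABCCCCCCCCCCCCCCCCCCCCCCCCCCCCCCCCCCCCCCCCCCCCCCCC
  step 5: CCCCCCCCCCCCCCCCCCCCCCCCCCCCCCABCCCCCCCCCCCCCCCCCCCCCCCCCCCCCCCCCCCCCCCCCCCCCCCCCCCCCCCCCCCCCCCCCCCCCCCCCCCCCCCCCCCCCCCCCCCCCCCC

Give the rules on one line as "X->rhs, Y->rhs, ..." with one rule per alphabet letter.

  step 4 ⇒ step 5: CCCCCCCCCCCCCCABCCCCCCCCCCCCCCCCCCCCCCCCCCCCCCCCCCCCCCCCCCCCCCCC ⇒ CC·CC·CC·CC·CC·CC·CC·CC·CC·CC·CC·CC·CC·CC·CC·AB·CC·CC·CC·CC·CC·CC·CC·CC·CC·CC·CC·CC·CC·CC·CC·CC·CC·CC·CC·CC·CC·CC·CC·CC·CC·CC·CC·CC·CC·CC·CC·CC·CC·CC·CC·CC·CC·CC·CC·CC·CC·CC·CC·CC·CC·CC·CC·CC
    A ↦ CC
    B ↦ AB
    C ↦ CC

A->CC, B->AB, C->CC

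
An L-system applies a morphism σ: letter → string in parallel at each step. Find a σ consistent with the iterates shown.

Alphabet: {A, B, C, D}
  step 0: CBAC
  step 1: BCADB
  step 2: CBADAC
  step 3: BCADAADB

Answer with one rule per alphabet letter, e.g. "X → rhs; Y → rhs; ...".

  step 2 ⇒ step 3: CBADAC ⇒ B·C·AD·A·AD·B
    A ↦ AD
    B ↦ C
    C ↦ B
    D ↦ A

A->AD, B->C, C->B, D->A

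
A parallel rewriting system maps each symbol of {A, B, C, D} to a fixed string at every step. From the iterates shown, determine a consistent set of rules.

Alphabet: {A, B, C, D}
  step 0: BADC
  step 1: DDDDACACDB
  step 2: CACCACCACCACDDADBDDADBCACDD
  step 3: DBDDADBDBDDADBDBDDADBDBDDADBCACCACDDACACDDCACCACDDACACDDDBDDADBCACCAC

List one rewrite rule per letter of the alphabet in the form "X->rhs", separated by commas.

A->DDA, B->DD, C->DB, D->CAC

  step 2 ⇒ step 3: CACCACCACCACDDADBDDADBCACDD ⇒ DB·DDA·DB·DB·DDA·DB·DB·DDA·DB·DB·DDA·DB·CAC·CAC·DDA·CAC·DD·CAC·CAC·DDA·CAC·DD·DB·DDA·DB·CAC·CAC
    A ↦ DDA
    B ↦ DD
    C ↦ DB
    D ↦ CAC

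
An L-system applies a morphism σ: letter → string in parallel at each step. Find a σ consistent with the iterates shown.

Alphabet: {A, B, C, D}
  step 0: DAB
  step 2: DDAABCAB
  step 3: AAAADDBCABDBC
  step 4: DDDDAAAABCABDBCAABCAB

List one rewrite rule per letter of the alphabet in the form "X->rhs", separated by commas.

A->D, B->BC, C->AB, D->AA

  step 3 ⇒ step 4: AAAADDBCABDBC ⇒ D·D·D·D·AA·AA·BC·AB·D·BC·AA·BC·AB
    A ↦ D
    B ↦ BC
    C ↦ AB
    D ↦ AA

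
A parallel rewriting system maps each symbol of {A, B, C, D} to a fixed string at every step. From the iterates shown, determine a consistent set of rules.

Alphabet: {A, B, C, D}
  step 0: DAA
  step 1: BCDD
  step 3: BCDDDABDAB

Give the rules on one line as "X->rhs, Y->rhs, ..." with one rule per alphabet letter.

  step 0 ⇒ step 1: DAA ⇒ BC·D·D
    A ↦ D
    D ↦ BC
    B ↦ D  (constrained at step 1)
    C ↦ AB  (constrained at step 1)

A->D, B->D, C->AB, D->BC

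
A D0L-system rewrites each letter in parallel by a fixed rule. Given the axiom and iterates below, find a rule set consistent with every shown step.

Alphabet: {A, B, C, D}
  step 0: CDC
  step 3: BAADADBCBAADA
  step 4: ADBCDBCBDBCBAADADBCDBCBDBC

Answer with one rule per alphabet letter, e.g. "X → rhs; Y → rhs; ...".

A->DBC, B->A, C->AD, D->B

  step 3 ⇒ step 4: BAADADBCBAADA ⇒ A·DBC·DBC·B·DBC·B·A·AD·A·DBC·DBC·B·DBC
    A ↦ DBC
    B ↦ A
    C ↦ AD
    D ↦ B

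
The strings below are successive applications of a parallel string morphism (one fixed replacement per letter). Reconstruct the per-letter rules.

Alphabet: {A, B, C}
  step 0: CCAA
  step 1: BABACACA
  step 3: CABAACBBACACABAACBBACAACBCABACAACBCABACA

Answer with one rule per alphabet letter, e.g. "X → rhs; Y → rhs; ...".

  step 0 ⇒ step 1: CCAA ⇒ BA·BA·CA·CA
    A ↦ CA
    C ↦ BA
    B ↦ ACB  (constrained at step 1)

A->CA, B->ACB, C->BA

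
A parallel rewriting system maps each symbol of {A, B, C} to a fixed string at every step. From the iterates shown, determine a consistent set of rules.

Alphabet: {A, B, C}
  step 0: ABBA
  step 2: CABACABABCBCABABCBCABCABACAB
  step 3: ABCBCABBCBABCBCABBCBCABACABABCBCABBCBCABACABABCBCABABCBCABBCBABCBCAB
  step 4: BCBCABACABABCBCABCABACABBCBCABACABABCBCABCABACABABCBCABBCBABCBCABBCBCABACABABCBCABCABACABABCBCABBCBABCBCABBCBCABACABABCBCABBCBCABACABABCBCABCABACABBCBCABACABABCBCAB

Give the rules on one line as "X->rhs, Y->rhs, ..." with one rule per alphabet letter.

  step 3 ⇒ step 4: ABCBCABBCBABCBCABBCBCABACABABCBCABBCBCABACABABCBCABABCBCABBCBABCBCAB ⇒ BCB·CAB·A·CAB·A·BCB·CAB·CAB·A·CAB·BCB·CAB·A·CAB·A·BCB·CAB·CAB·A·CAB·A·BCB·CAB·BCB·A·BCB·CAB·BCB·CAB·A·CAB·A·BCB·CAB·CAB·A·CAB·A·BCB·CAB·BCB·A·BCB·CAB·BCB·CAB·A·CAB·A·BCB·CAB·BCB·CAB·A·CAB·A·BCB·CAB·CAB·A·CAB·BCB·CAB·A·CAB·A·BCB·CAB
    A ↦ BCB
    B ↦ CAB
    C ↦ A

A->BCB, B->CAB, C->A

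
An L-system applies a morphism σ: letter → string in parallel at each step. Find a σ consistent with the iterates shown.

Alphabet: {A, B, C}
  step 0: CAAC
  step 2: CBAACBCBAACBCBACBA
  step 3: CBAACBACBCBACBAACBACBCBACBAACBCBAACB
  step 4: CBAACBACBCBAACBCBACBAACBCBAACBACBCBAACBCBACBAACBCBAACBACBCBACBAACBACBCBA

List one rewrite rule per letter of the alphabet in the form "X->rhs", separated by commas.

A->ACB, B->A, C->CB

  step 3 ⇒ step 4: CBAACBACBCBACBAACBACBCBACBAACBCBAACB ⇒ CB·A·ACB·ACB·CB·A·ACB·CB·A·CB·A·ACB·CB·A·ACB·ACB·CB·A·ACB·CB·A·CB·A·ACB·CB·A·ACB·ACB·CB·A·CB·A·ACB·ACB·CB·A
    A ↦ ACB
    B ↦ A
    C ↦ CB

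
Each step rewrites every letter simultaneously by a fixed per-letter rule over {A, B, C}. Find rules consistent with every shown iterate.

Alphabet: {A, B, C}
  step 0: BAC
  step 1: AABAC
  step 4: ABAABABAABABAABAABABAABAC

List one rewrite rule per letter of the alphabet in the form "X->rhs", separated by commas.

A->AB, B->A, C->AC

  step 0 ⇒ step 1: BAC ⇒ A·AB·AC
    A ↦ AB
    B ↦ A
    C ↦ AC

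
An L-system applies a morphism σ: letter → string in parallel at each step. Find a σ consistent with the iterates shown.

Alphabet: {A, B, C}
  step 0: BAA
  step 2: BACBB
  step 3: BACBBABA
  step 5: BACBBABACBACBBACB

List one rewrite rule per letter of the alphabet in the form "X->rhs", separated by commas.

  step 2 ⇒ step 3: BACBB ⇒ BA·C·B·BA·BA
    A ↦ C
    B ↦ BA
    C ↦ B

A->C, B->BA, C->B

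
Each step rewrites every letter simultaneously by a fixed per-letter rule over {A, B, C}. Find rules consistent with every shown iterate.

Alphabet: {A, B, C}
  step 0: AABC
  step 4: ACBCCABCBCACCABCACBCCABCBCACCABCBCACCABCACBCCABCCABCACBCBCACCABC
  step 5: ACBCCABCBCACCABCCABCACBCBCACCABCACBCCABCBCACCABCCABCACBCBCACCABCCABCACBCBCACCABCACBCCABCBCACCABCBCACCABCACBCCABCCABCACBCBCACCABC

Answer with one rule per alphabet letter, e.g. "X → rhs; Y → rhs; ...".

A->AC, B->CA, C->BC

  step 4 ⇒ step 5: ACBCCABCBCACCABCACBCCABCBCACCABCBCACCABCACBCCABCCABCACBCBCACCABC ⇒ AC·BC·CA·BC·BC·AC·CA·BC·CA·BC·AC·BC·BC·AC·CA·BC·AC·BC·CA·BC·BC·AC·CA·BC·CA·BC·AC·BC·BC·AC·CA·BC·CA·BC·AC·BC·BC·AC·CA·BC·AC·BC·CA·BC·BC·AC·CA·BC·BC·AC·CA·BC·AC·BC·CA·BC·CA·BC·AC·BC·BC·AC·CA·BC
    A ↦ AC
    B ↦ CA
    C ↦ BC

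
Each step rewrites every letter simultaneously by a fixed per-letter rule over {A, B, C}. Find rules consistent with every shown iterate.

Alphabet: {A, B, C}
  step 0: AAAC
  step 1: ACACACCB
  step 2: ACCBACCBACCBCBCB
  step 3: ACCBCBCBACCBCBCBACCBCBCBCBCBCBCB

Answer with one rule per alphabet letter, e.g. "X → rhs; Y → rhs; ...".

A->AC, B->CB, C->CB

  step 2 ⇒ step 3: ACCBACCBACCBCBCB ⇒ AC·CB·CB·CB·AC·CB·CB·CB·AC·CB·CB·CB·CB·CB·CB·CB
    A ↦ AC
    B ↦ CB
    C ↦ CB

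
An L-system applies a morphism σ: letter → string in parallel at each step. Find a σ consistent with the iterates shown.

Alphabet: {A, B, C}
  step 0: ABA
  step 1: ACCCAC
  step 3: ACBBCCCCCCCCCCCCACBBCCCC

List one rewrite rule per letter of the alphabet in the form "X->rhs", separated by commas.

A->AC, B->CC, C->BB

  step 0 ⇒ step 1: ABA ⇒ AC·CC·AC
    A ↦ AC
    B ↦ CC
    C ↦ BB  (constrained at step 1)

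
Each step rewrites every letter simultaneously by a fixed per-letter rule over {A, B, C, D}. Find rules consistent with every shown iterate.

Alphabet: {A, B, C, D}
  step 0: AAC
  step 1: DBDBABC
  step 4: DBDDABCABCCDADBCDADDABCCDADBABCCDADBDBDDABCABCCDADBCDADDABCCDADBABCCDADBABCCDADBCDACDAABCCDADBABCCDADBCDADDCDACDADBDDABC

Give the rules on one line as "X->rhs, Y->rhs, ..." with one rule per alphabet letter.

  step 0 ⇒ step 1: AAC ⇒ DB·DB·ABC
    A ↦ DB
    C ↦ ABC
    B ↦ DD  (constrained at step 1)
    D ↦ CDA  (constrained at step 1)

A->DB, B->DD, C->ABC, D->CDA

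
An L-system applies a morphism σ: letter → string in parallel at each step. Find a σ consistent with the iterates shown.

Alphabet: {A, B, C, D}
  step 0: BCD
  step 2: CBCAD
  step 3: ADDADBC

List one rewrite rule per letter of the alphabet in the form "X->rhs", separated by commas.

  step 2 ⇒ step 3: CBCAD ⇒ AD·D·AD·B·C
    A ↦ B
    B ↦ D
    C ↦ AD
    D ↦ C

A->B, B->D, C->AD, D->C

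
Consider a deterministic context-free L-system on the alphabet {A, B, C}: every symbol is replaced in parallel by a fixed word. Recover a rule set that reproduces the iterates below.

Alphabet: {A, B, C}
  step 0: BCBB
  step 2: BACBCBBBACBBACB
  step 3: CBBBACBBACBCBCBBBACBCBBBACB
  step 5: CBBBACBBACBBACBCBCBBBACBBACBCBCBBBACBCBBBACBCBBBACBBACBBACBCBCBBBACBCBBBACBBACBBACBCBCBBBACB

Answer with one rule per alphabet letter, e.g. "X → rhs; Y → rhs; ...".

  step 2 ⇒ step 3: BACBCBBBACBBACB ⇒ CB·B·BA·CB·BA·CB·CB·CB·B·BA·CB·CB·B·BA·CB
    A ↦ B
    B ↦ CB
    C ↦ BA

A->B, B->CB, C->BA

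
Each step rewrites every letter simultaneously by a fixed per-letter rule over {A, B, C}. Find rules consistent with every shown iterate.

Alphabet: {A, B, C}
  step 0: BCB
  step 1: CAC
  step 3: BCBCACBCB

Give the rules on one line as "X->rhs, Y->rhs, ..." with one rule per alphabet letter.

  step 0 ⇒ step 1: BCB ⇒ C·A·C
    B ↦ C
    C ↦ A
    A ↦ BCB  (constrained at step 1)

A->BCB, B->C, C->A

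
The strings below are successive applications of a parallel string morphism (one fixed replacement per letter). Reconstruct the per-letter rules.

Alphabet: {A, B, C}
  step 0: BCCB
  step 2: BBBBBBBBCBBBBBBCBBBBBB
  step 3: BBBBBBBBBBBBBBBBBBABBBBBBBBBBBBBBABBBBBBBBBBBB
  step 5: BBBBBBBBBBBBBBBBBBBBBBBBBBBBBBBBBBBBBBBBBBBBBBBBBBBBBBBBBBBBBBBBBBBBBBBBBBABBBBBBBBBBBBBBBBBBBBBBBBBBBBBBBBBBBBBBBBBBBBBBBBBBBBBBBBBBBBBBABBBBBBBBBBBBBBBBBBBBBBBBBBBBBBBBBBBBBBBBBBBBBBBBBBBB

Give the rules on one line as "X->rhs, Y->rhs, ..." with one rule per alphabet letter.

A->CBB, B->BB, C->BBA

  step 2 ⇒ step 3: BBBBBBBBCBBBBBBCBBBBBB ⇒ BB·BB·BB·BB·BB·BB·BB·BB·BBA·BB·BB·BB·BB·BB·BB·BBA·BB·BB·BB·BB·BB·BB
    B ↦ BB
    C ↦ BBA
    A ↦ CBB  (constrained at step 3)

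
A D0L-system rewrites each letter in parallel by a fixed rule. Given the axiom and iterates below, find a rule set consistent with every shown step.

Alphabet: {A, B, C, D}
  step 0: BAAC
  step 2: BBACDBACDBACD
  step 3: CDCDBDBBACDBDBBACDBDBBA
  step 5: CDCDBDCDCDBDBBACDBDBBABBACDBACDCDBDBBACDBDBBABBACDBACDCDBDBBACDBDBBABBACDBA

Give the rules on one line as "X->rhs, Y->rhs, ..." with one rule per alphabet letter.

  step 2 ⇒ step 3: BBACDBACDBACD ⇒ CD·CD·BD·B·BA·CD·BD·B·BA·CD·BD·B·BA
    A ↦ BD
    B ↦ CD
    C ↦ B
    D ↦ BA

A->BD, B->CD, C->B, D->BA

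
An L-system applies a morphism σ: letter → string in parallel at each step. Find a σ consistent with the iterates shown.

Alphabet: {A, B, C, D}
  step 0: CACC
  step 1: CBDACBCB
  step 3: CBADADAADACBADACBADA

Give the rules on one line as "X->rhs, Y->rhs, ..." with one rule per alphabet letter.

A->DA, B->A, C->CB, D->A

  step 0 ⇒ step 1: CACC ⇒ CB·DA·CB·CB
    A ↦ DA
    C ↦ CB
    B ↦ A  (constrained at step 1)
    D ↦ A  (constrained at step 1)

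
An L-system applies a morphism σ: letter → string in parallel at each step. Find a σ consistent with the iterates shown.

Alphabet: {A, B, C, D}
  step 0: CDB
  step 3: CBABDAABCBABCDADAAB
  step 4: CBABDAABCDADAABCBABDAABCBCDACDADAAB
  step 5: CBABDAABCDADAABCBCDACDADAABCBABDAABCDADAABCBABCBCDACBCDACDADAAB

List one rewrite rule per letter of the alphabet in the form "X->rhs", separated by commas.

A->DA, B->AB, C->CB, D->C

  step 4 ⇒ step 5: CBABDAABCDADAABCBABDAABCBCDACDADAAB ⇒ CB·AB·DA·AB·C·DA·DA·AB·CB·C·DA·C·DA·DA·AB·CB·AB·DA·AB·C·DA·DA·AB·CB·AB·CB·C·DA·CB·C·DA·C·DA·DA·AB
    A ↦ DA
    B ↦ AB
    C ↦ CB
    D ↦ C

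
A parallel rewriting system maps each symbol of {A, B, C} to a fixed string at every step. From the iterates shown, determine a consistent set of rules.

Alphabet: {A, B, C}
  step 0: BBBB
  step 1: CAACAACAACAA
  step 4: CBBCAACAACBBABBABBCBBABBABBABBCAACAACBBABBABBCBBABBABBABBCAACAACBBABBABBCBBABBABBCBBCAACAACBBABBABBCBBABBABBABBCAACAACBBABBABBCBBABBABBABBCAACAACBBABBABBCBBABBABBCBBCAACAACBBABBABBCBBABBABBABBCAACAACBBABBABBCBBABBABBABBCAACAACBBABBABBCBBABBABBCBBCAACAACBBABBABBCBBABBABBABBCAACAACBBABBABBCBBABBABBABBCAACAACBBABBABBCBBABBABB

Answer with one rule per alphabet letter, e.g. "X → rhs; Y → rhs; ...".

  step 0 ⇒ step 1: BBBB ⇒ CAA·CAA·CAA·CAA
    B ↦ CAA
    A ↦ ABB  (constrained at step 1)
    C ↦ CBB  (constrained at step 1)

A->ABB, B->CAA, C->CBB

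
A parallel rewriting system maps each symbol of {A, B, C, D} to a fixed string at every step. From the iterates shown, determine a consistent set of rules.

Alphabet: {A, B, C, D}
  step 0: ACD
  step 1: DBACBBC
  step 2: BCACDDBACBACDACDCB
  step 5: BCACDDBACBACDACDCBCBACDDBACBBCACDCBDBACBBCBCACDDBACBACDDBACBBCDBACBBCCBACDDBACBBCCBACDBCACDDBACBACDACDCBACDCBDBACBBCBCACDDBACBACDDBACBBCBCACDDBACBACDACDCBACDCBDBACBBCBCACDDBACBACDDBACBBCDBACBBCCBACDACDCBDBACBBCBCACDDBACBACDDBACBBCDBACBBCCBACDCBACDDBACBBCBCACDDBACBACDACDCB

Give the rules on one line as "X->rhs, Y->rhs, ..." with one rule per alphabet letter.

A->DBA, B->ACD, C->CB, D->BC

  step 1 ⇒ step 2: DBACBBC ⇒ BC·ACD·DBA·CB·ACD·ACD·CB
    A ↦ DBA
    B ↦ ACD
    C ↦ CB
    D ↦ BC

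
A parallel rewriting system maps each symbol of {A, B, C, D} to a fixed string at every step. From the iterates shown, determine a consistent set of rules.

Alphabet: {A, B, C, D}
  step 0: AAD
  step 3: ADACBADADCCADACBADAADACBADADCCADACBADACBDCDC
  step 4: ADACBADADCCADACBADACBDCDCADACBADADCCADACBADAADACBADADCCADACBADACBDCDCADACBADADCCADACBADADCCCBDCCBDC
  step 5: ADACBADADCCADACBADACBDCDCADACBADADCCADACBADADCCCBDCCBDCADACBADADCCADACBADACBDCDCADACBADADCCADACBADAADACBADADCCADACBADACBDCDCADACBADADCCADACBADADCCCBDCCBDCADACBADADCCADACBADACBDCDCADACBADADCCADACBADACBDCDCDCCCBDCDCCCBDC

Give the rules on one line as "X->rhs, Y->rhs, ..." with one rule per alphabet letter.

  step 4 ⇒ step 5: ADACBADADCCADACBADACBDCDCADACBADADCCADACBADAADACBADADCCADACBADACBDCDCADACBADADCCADACBADADCCCBDCCBDC ⇒ ADA·CB·ADA·DC·C·ADA·CB·ADA·CB·DC·DC·ADA·CB·ADA·DC·C·ADA·CB·ADA·DC·C·CB·DC·CB·DC·ADA·CB·ADA·DC·C·ADA·CB·ADA·CB·DC·DC·ADA·CB·ADA·DC·C·ADA·CB·ADA·ADA·CB·ADA·DC·C·ADA·CB·ADA·CB·DC·DC·ADA·CB·ADA·DC·C·ADA·CB·ADA·DC·C·CB·DC·CB·DC·ADA·CB·ADA·DC·C·ADA·CB·ADA·CB·DC·DC·ADA·CB·ADA·DC·C·ADA·CB·ADA·CB·DC·DC·DC·C·CB·DC·DC·C·CB·DC
    A ↦ ADA
    B ↦ C
    C ↦ DC
    D ↦ CB

A->ADA, B->C, C->DC, D->CB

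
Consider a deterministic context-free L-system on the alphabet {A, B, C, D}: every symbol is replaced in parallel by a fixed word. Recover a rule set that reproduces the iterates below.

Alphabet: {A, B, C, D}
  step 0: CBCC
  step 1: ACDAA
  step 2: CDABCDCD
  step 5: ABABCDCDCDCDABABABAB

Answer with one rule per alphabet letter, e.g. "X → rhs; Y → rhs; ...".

  step 1 ⇒ step 2: ACDAA ⇒ CD·A·B·CD·CD
    A ↦ CD
    C ↦ A
    D ↦ B
  step 0 ⇒ step 1: CBCC ⇒ A·CD·A·A
    B ↦ CD

A->CD, B->CD, C->A, D->B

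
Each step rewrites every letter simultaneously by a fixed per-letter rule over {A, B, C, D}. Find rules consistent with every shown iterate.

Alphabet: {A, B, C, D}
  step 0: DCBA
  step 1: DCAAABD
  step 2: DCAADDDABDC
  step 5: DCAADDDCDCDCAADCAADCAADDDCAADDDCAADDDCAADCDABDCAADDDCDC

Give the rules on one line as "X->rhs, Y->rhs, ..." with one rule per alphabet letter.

A->D, B->AB, C->AA, D->DC

  step 1 ⇒ step 2: DCAAABD ⇒ DC·AA·D·D·D·AB·DC
    A ↦ D
    B ↦ AB
    C ↦ AA
    D ↦ DC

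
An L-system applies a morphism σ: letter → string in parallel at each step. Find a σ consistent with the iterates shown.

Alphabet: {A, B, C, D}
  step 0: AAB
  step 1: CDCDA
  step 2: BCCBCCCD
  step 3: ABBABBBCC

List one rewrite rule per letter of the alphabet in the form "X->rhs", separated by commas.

  step 2 ⇒ step 3: BCCBCCCD ⇒ A·B·B·A·B·B·B·CC
    B ↦ A
    C ↦ B
    D ↦ CC
  step 0 ⇒ step 1: AAB ⇒ CD·CD·A
    A ↦ CD

A->CD, B->A, C->B, D->CC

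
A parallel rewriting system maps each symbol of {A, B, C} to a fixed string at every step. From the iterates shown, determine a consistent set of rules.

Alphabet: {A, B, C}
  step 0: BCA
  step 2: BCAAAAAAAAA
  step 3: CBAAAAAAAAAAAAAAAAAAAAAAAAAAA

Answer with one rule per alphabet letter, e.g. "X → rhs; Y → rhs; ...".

  step 2 ⇒ step 3: BCAAAAAAAAA ⇒ C·B·AAA·AAA·AAA·AAA·AAA·AAA·AAA·AAA·AAA
    A ↦ AAA
    B ↦ C
    C ↦ B

A->AAA, B->C, C->B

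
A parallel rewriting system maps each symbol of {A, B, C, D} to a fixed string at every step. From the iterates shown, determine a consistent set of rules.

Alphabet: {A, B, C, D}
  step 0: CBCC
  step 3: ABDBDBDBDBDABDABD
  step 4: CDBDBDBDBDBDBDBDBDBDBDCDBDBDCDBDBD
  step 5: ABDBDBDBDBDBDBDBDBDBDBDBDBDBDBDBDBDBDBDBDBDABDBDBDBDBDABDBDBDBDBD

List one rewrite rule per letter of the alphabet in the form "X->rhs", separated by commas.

A->CD, B->BD, C->A, D->BD

  step 4 ⇒ step 5: CDBDBDBDBDBDBDBDBDBDBDCDBDBDCDBDBD ⇒ A·BD·BD·BD·BD·BD·BD·BD·BD·BD·BD·BD·BD·BD·BD·BD·BD·BD·BD·BD·BD·BD·A·BD·BD·BD·BD·BD·A·BD·BD·BD·BD·BD
    B ↦ BD
    C ↦ A
    D ↦ BD
  step 3 ⇒ step 4: ABDBDBDBDBDABDABD ⇒ CD·BD·BD·BD·BD·BD·BD·BD·BD·BD·BD·CD·BD·BD·CD·BD·BD
    A ↦ CD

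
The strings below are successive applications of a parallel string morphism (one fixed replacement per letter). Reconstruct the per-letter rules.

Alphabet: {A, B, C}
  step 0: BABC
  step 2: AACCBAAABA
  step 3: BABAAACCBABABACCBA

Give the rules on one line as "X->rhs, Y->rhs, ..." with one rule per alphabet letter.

  step 2 ⇒ step 3: AACCBAAABA ⇒ BA·BA·A·A·CC·BA·BA·BA·CC·BA
    A ↦ BA
    B ↦ CC
    C ↦ A

A->BA, B->CC, C->A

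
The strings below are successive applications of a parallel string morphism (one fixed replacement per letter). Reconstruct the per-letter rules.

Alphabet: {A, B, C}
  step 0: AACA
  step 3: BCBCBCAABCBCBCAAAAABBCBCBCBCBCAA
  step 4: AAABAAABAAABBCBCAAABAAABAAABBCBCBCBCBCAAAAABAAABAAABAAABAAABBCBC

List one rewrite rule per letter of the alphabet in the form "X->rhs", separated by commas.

A->BC, B->AA, C->AB

  step 3 ⇒ step 4: BCBCBCAABCBCBCAAAAABBCBCBCBCBCAA ⇒ AA·AB·AA·AB·AA·AB·BC·BC·AA·AB·AA·AB·AA·AB·BC·BC·BC·BC·BC·AA·AA·AB·AA·AB·AA·AB·AA·AB·AA·AB·BC·BC
    A ↦ BC
    B ↦ AA
    C ↦ AB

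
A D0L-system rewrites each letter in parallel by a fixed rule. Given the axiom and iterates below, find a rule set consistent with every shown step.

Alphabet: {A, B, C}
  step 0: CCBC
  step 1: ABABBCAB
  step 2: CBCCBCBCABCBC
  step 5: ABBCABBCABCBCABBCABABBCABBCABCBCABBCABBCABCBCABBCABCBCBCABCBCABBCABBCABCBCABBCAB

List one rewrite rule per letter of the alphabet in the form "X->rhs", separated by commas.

A->C, B->BC, C->AB

  step 1 ⇒ step 2: ABABBCAB ⇒ C·BC·C·BC·BC·AB·C·BC
    A ↦ C
    B ↦ BC
    C ↦ AB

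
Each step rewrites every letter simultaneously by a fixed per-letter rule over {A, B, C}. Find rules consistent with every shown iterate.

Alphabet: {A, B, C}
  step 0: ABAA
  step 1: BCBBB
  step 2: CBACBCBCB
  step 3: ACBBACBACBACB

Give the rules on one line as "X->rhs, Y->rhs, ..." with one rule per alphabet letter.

A->B, B->CB, C->A

  step 2 ⇒ step 3: CBACBCBCB ⇒ A·CB·B·A·CB·A·CB·A·CB
    A ↦ B
    B ↦ CB
    C ↦ A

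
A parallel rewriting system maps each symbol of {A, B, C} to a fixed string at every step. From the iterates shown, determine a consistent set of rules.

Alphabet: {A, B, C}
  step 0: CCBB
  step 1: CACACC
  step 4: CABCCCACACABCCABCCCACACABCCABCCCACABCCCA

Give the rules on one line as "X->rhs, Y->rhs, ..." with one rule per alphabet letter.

  step 0 ⇒ step 1: CCBB ⇒ CA·CA·C·C
    B ↦ C
    C ↦ CA
    A ↦ BC  (constrained at step 1)

A->BC, B->C, C->CA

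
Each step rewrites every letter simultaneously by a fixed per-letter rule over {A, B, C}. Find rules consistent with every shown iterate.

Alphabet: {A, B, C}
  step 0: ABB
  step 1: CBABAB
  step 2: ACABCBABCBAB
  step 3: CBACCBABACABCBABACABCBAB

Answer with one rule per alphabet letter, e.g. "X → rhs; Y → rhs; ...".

  step 2 ⇒ step 3: ACABCBABCBAB ⇒ CB·AC·CB·AB·AC·AB·CB·AB·AC·AB·CB·AB
    A ↦ CB
    B ↦ AB
    C ↦ AC

A->CB, B->AB, C->AC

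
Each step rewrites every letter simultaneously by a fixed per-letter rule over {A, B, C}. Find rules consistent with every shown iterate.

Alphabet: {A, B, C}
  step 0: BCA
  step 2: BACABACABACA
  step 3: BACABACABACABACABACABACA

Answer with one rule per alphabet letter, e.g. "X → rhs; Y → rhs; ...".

A->CA, B->BA, C->BA

  step 2 ⇒ step 3: BACABACABACA ⇒ BA·CA·BA·CA·BA·CA·BA·CA·BA·CA·BA·CA
    A ↦ CA
    B ↦ BA
    C ↦ BA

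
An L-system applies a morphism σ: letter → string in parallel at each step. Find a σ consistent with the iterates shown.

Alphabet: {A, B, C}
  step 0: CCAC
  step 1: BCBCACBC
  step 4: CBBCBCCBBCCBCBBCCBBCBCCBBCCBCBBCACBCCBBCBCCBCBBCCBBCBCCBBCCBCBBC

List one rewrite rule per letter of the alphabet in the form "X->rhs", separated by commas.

A->AC, B->CB, C->BC

  step 0 ⇒ step 1: CCAC ⇒ BC·BC·AC·BC
    A ↦ AC
    C ↦ BC
    B ↦ CB  (constrained at step 1)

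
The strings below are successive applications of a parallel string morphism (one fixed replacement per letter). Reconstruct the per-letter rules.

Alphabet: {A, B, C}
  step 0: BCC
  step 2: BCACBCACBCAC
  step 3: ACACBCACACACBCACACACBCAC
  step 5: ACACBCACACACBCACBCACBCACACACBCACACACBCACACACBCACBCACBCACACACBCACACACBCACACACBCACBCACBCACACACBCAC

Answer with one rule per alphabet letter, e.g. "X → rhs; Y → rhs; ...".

  step 2 ⇒ step 3: BCACBCACBCAC ⇒ AC·AC·BC·AC·AC·AC·BC·AC·AC·AC·BC·AC
    A ↦ BC
    B ↦ AC
    C ↦ AC

A->BC, B->AC, C->AC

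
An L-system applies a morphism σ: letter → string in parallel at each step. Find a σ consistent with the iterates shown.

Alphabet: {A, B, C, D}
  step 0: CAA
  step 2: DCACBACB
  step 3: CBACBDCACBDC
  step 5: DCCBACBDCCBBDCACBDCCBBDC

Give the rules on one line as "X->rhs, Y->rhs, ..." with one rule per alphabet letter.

  step 2 ⇒ step 3: DCACBACB ⇒ C·B·AC·B·DC·AC·B·DC
    A ↦ AC
    B ↦ DC
    C ↦ B
    D ↦ C

A->AC, B->DC, C->B, D->C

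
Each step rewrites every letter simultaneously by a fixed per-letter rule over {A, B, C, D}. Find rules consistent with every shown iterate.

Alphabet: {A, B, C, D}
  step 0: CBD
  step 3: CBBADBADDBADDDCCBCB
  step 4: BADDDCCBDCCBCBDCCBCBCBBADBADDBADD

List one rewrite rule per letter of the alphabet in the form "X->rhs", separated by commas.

A->C, B->D, C->BAD, D->CB

  step 3 ⇒ step 4: CBBADBADDBADDDCCBCB ⇒ BAD·D·D·C·CB·D·C·CB·CB·D·C·CB·CB·CB·BAD·BAD·D·BAD·D
    A ↦ C
    B ↦ D
    C ↦ BAD
    D ↦ CB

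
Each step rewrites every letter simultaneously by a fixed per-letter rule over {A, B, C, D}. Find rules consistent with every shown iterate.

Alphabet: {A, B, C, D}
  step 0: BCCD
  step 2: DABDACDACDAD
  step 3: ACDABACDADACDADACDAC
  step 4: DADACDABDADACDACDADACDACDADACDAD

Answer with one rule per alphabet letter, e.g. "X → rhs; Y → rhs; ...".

A->D, B->AB, C->AD, D->AC

  step 3 ⇒ step 4: ACDABACDADACDADACDAC ⇒ D·AD·AC·D·AB·D·AD·AC·D·AC·D·AD·AC·D·AC·D·AD·AC·D·AD
    A ↦ D
    B ↦ AB
    C ↦ AD
    D ↦ AC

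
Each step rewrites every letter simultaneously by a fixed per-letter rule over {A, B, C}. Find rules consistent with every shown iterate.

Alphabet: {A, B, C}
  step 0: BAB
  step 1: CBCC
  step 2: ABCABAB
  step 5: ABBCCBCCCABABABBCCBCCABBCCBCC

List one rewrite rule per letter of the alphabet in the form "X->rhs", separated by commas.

  step 1 ⇒ step 2: CBCC ⇒ AB·C·AB·AB
    B ↦ C
    C ↦ AB
  step 0 ⇒ step 1: BAB ⇒ C·BC·C
    A ↦ BC

A->BC, B->C, C->AB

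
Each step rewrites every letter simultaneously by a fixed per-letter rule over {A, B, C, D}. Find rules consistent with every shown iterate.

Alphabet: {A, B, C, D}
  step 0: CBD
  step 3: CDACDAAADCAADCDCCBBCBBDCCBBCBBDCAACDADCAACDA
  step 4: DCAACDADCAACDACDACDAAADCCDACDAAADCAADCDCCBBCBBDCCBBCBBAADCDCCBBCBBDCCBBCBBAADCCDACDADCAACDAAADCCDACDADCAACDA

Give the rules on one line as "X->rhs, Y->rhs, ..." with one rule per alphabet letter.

A->CDA, B->CBB, C->DC, D->AA

  step 3 ⇒ step 4: CDACDAAADCAADCDCCBBCBBDCCBBCBBDCAACDADCAACDA ⇒ DC·AA·CDA·DC·AA·CDA·CDA·CDA·AA·DC·CDA·CDA·AA·DC·AA·DC·DC·CBB·CBB·DC·CBB·CBB·AA·DC·DC·CBB·CBB·DC·CBB·CBB·AA·DC·CDA·CDA·DC·AA·CDA·AA·DC·CDA·CDA·DC·AA·CDA
    A ↦ CDA
    B ↦ CBB
    C ↦ DC
    D ↦ AA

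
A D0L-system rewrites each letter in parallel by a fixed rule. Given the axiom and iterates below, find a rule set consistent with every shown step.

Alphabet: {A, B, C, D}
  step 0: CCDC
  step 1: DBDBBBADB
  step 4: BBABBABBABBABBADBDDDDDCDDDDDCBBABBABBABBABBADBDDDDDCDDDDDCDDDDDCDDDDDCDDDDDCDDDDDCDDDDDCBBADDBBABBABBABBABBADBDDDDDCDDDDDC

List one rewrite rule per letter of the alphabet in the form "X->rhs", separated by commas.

  step 0 ⇒ step 1: CCDC ⇒ DB·DB·BBA·DB
    C ↦ DB
    D ↦ BBA
    A ↦ DC  (constrained at step 1)
    B ↦ DD  (constrained at step 1)

A->DC, B->DD, C->DB, D->BBA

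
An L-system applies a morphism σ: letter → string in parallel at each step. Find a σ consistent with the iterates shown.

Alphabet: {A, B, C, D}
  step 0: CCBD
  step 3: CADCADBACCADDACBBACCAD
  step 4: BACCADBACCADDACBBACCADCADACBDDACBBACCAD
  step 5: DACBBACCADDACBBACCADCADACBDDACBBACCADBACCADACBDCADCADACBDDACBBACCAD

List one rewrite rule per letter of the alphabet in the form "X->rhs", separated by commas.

  step 4 ⇒ step 5: BACCADBACCADDACBBACCADCADACBDDACBBACCAD ⇒ D·AC·B·B·AC·CAD·D·AC·B·B·AC·CAD·CAD·AC·B·D·D·AC·B·B·AC·CAD·B·AC·CAD·AC·B·D·CAD·CAD·AC·B·D·D·AC·B·B·AC·CAD
    A ↦ AC
    B ↦ D
    C ↦ B
    D ↦ CAD

A->AC, B->D, C->B, D->CAD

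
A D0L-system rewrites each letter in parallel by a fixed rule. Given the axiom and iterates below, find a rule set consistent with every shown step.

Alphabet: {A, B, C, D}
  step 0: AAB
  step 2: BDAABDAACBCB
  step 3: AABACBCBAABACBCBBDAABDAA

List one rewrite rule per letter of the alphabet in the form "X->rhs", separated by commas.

A->CB, B->AA, C->BD, D->BA

  step 2 ⇒ step 3: BDAABDAACBCB ⇒ AA·BA·CB·CB·AA·BA·CB·CB·BD·AA·BD·AA
    A ↦ CB
    B ↦ AA
    C ↦ BD
    D ↦ BA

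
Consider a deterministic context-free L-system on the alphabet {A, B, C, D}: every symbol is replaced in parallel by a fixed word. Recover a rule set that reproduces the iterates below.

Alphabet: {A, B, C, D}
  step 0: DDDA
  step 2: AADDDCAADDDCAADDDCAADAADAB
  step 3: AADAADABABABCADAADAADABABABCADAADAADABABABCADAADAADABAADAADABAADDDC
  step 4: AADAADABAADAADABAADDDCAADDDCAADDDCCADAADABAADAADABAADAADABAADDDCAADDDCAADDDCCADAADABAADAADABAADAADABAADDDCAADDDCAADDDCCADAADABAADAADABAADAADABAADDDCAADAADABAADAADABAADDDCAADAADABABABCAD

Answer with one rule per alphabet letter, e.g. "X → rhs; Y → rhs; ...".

  step 3 ⇒ step 4: AADAADABABABCADAADAADABABABCADAADAADABABABCADAADAADABAADAADABAADDDC ⇒ AAD·AAD·AB·AAD·AAD·AB·AAD·DDC·AAD·DDC·AAD·DDC·CAD·AAD·AB·AAD·AAD·AB·AAD·AAD·AB·AAD·DDC·AAD·DDC·AAD·DDC·CAD·AAD·AB·AAD·AAD·AB·AAD·AAD·AB·AAD·DDC·AAD·DDC·AAD·DDC·CAD·AAD·AB·AAD·AAD·AB·AAD·AAD·AB·AAD·DDC·AAD·AAD·AB·AAD·AAD·AB·AAD·DDC·AAD·AAD·AB·AB·AB·CAD
    A ↦ AAD
    B ↦ DDC
    C ↦ CAD
    D ↦ AB

A->AAD, B->DDC, C->CAD, D->AB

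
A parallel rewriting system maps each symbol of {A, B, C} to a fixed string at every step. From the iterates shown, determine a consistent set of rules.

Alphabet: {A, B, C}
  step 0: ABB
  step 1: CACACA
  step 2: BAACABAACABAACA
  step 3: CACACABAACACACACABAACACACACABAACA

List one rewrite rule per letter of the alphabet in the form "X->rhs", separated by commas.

A->CA, B->CA, C->BAA

  step 2 ⇒ step 3: BAACABAACABAACA ⇒ CA·CA·CA·BAA·CA·CA·CA·CA·BAA·CA·CA·CA·CA·BAA·CA
    A ↦ CA
    B ↦ CA
    C ↦ BAA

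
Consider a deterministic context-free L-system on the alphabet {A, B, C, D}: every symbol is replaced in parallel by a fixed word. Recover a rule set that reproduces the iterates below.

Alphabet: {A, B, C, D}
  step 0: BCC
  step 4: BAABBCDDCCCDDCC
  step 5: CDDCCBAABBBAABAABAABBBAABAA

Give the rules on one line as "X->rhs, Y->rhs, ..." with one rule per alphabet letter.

  step 4 ⇒ step 5: BAABBCDDCCCDDCC ⇒ C·D·D·C·C·BAA·B·B·BAA·BAA·BAA·B·B·BAA·BAA
    A ↦ D
    B ↦ C
    C ↦ BAA
    D ↦ B

A->D, B->C, C->BAA, D->B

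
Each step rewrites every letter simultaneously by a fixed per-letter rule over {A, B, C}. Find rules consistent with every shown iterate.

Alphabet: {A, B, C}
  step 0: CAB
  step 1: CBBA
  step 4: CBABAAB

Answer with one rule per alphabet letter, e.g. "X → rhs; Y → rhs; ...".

A->B, B->A, C->CB

  step 0 ⇒ step 1: CAB ⇒ CB·B·A
    A ↦ B
    B ↦ A
    C ↦ CB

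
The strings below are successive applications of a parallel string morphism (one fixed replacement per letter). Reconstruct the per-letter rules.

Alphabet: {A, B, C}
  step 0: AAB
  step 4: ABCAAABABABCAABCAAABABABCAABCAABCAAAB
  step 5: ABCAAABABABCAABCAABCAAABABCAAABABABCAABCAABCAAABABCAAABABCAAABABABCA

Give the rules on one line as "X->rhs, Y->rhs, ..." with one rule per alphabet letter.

A->AB, B->CA, C->A

  step 4 ⇒ step 5: ABCAAABABABCAABCAAABABABCAABCAABCAAAB ⇒ AB·CA·A·AB·AB·AB·CA·AB·CA·AB·CA·A·AB·AB·CA·A·AB·AB·AB·CA·AB·CA·AB·CA·A·AB·AB·CA·A·AB·AB·CA·A·AB·AB·AB·CA
    A ↦ AB
    B ↦ CA
    C ↦ A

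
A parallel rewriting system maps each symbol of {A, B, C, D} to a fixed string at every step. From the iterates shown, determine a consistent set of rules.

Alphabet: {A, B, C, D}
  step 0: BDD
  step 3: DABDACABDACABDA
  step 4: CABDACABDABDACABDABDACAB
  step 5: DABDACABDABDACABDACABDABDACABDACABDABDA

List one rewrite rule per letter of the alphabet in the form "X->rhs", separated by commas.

A->B, B->DA, C->DA, D->CA

  step 4 ⇒ step 5: CABDACABDABDACABDABDACAB ⇒ DA·B·DA·CA·B·DA·B·DA·CA·B·DA·CA·B·DA·B·DA·CA·B·DA·CA·B·DA·B·DA
    A ↦ B
    B ↦ DA
    C ↦ DA
    D ↦ CA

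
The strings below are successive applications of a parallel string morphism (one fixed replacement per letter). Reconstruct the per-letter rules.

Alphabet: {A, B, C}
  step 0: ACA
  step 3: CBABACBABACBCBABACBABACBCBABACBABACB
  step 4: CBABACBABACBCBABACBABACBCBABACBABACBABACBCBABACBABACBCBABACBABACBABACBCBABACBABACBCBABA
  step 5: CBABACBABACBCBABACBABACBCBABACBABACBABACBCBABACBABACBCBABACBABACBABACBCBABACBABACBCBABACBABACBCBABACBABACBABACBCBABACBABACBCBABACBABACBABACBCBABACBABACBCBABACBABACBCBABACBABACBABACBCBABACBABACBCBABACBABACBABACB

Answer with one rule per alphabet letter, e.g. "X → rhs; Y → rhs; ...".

A->CB, B->ABA, C->CB

  step 4 ⇒ step 5: CBABACBABACBCBABACBABACBCBABACBABACBABACBCBABACBABACBCBABACBABACBABACBCBABACBABACBCBABA ⇒ CB·ABA·CB·ABA·CB·CB·ABA·CB·ABA·CB·CB·ABA·CB·ABA·CB·ABA·CB·CB·ABA·CB·ABA·CB·CB·ABA·CB·ABA·CB·ABA·CB·CB·ABA·CB·ABA·CB·CB·ABA·CB·ABA·CB·CB·ABA·CB·ABA·CB·ABA·CB·CB·ABA·CB·ABA·CB·CB·ABA·CB·ABA·CB·ABA·CB·CB·ABA·CB·ABA·CB·CB·ABA·CB·ABA·CB·CB·ABA·CB·ABA·CB·ABA·CB·CB·ABA·CB·ABA·CB·CB·ABA·CB·ABA·CB·ABA·CB
    A ↦ CB
    B ↦ ABA
    C ↦ CB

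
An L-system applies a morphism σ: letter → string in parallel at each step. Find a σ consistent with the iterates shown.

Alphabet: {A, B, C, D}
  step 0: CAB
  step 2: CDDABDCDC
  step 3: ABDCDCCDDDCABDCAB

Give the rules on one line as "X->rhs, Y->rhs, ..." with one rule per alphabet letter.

A->C, B->DD, C->AB, D->DC

  step 2 ⇒ step 3: CDDABDCDC ⇒ AB·DC·DC·C·DD·DC·AB·DC·AB
    A ↦ C
    B ↦ DD
    C ↦ AB
    D ↦ DC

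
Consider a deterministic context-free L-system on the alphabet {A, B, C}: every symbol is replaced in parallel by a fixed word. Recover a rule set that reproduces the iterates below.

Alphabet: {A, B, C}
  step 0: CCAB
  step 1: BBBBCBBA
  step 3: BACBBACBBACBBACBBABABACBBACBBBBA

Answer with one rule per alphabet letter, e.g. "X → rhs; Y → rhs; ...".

A->CB, B->BA, C->BB

  step 0 ⇒ step 1: CCAB ⇒ BB·BB·CB·BA
    A ↦ CB
    B ↦ BA
    C ↦ BB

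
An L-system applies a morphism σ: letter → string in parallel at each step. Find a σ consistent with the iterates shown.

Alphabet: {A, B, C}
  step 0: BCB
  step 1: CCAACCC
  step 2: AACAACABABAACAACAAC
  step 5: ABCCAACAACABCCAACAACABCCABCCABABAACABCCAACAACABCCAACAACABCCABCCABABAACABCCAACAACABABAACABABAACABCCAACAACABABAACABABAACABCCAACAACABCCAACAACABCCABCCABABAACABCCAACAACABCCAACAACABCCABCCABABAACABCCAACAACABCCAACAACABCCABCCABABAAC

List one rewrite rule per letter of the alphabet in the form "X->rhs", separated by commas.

  step 1 ⇒ step 2: CCAACCC ⇒ AAC·AAC·AB·AB·AAC·AAC·AAC
    A ↦ AB
    C ↦ AAC
  step 0 ⇒ step 1: BCB ⇒ CC·AAC·CC
    B ↦ CC

A->AB, B->CC, C->AAC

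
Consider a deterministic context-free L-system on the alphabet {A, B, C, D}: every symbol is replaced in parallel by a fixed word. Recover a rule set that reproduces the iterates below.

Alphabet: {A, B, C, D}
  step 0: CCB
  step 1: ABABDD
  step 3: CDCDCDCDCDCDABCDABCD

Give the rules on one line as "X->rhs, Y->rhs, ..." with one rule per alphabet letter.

A->D, B->DD, C->AB, D->CD

  step 0 ⇒ step 1: CCB ⇒ AB·AB·DD
    B ↦ DD
    C ↦ AB
    A ↦ D  (constrained at step 1)
    D ↦ CD  (constrained at step 1)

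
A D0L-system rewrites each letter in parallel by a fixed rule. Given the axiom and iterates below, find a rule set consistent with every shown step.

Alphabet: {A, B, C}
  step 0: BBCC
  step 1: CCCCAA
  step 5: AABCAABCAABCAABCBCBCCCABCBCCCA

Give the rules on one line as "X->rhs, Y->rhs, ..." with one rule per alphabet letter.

  step 0 ⇒ step 1: BBCC ⇒ CC·CC·A·A
    B ↦ CC
    C ↦ A
    A ↦ BC  (constrained at step 1)

A->BC, B->CC, C->A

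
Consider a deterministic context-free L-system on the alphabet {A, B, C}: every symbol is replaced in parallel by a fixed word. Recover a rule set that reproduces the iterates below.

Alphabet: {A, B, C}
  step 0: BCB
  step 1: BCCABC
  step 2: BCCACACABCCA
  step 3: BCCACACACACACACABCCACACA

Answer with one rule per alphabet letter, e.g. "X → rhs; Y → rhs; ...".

  step 2 ⇒ step 3: BCCACACABCCA ⇒ BC·CA·CA·CA·CA·CA·CA·CA·BC·CA·CA·CA
    A ↦ CA
    B ↦ BC
    C ↦ CA

A->CA, B->BC, C->CA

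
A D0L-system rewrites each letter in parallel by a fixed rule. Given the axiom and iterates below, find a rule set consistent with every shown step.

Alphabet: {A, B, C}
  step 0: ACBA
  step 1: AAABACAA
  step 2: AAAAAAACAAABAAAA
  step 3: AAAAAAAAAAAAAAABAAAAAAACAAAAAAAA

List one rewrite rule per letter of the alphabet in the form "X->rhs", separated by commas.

A->AA, B->AC, C->AB

  step 2 ⇒ step 3: AAAAAAACAAABAAAA ⇒ AA·AA·AA·AA·AA·AA·AA·AB·AA·AA·AA·AC·AA·AA·AA·AA
    A ↦ AA
    B ↦ AC
    C ↦ AB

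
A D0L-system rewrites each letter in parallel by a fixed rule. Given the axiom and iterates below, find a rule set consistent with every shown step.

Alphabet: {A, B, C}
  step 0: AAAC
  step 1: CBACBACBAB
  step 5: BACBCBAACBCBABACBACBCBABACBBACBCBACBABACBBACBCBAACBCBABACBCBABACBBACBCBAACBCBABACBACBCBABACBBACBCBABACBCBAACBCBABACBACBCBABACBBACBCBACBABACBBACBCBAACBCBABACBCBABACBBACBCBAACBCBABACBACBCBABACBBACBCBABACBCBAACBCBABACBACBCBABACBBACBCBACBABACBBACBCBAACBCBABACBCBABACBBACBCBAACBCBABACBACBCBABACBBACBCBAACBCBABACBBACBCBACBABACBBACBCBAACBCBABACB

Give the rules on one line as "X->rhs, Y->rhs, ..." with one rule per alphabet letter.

  step 0 ⇒ step 1: AAAC ⇒ CBA·CBA·CBA·B
    A ↦ CBA
    C ↦ B
    B ↦ ACB  (constrained at step 1)

A->CBA, B->ACB, C->B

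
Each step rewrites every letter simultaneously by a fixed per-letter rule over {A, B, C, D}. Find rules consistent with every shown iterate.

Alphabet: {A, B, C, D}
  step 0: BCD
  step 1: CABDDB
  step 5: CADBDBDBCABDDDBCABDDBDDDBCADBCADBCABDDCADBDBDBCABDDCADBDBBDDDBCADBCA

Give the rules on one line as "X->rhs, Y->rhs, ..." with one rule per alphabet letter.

  step 0 ⇒ step 1: BCD ⇒ CA·BD·DB
    B ↦ CA
    C ↦ BD
    D ↦ DB
    A ↦ D  (constrained at step 1)

A->D, B->CA, C->BD, D->DB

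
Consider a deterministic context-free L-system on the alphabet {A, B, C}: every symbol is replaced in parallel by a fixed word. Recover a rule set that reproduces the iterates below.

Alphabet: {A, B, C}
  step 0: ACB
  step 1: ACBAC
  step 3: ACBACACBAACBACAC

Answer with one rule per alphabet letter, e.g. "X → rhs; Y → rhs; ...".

A->AC, B->C, C->BA

  step 0 ⇒ step 1: ACB ⇒ AC·BA·C
    A ↦ AC
    B ↦ C
    C ↦ BA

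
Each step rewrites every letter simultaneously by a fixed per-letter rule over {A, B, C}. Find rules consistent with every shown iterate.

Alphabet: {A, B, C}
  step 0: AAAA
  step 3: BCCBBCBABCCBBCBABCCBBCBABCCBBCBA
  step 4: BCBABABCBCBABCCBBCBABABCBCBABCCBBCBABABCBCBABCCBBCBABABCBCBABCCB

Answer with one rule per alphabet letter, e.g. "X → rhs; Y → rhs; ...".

A->CB, B->BC, C->BA

  step 3 ⇒ step 4: BCCBBCBABCCBBCBABCCBBCBABCCBBCBA ⇒ BC·BA·BA·BC·BC·BA·BC·CB·BC·BA·BA·BC·BC·BA·BC·CB·BC·BA·BA·BC·BC·BA·BC·CB·BC·BA·BA·BC·BC·BA·BC·CB
    A ↦ CB
    B ↦ BC
    C ↦ BA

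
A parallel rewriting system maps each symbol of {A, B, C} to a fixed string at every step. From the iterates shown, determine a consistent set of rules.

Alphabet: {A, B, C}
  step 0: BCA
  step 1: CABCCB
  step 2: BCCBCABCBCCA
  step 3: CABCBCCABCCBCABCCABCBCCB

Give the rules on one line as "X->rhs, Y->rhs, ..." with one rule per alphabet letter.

A->CB, B->CA, C->BC

  step 2 ⇒ step 3: BCCBCABCBCCA ⇒ CA·BC·BC·CA·BC·CB·CA·BC·CA·BC·BC·CB
    A ↦ CB
    B ↦ CA
    C ↦ BC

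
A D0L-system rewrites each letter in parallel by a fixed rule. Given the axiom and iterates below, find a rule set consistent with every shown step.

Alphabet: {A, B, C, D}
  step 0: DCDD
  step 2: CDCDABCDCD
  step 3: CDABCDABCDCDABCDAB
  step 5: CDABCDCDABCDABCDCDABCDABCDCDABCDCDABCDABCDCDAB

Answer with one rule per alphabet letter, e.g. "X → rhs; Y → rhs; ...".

  step 2 ⇒ step 3: CDCDABCDCD ⇒ CD·AB·CD·AB·C·D·CD·AB·CD·AB
    A ↦ C
    B ↦ D
    C ↦ CD
    D ↦ AB

A->C, B->D, C->CD, D->AB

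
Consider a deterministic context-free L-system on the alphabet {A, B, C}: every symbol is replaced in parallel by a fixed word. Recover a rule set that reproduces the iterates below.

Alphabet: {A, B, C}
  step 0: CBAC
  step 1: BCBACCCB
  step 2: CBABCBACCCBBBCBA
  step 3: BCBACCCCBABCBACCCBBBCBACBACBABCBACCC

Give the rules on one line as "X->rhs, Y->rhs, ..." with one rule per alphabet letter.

  step 2 ⇒ step 3: CBABCBACCCBBBCBA ⇒ B·CBA·CCC·CBA·B·CBA·CCC·B·B·B·CBA·CBA·CBA·B·CBA·CCC
    A ↦ CCC
    B ↦ CBA
    C ↦ B

A->CCC, B->CBA, C->B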